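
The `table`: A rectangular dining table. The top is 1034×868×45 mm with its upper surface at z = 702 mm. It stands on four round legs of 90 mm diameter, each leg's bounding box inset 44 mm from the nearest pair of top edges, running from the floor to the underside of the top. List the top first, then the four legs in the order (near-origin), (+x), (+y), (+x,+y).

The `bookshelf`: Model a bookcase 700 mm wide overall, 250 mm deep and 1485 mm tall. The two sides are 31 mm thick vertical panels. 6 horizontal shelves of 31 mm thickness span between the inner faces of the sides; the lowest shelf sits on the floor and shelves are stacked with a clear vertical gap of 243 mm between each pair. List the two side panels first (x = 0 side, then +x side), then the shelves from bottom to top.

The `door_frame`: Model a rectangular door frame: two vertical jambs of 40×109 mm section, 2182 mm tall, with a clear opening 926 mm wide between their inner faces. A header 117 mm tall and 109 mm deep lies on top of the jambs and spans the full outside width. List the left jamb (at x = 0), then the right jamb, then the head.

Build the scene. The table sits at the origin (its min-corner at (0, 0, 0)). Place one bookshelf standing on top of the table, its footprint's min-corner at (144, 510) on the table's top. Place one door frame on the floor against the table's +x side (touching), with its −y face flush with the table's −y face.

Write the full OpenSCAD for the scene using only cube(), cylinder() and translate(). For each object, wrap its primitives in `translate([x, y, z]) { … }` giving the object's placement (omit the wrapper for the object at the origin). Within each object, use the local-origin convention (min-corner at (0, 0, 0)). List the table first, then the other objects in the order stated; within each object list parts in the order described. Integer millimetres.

translate([0, 0, 657]) cube([1034, 868, 45]);
translate([89, 89, 0]) cylinder(h = 657, r = 45);
translate([945, 89, 0]) cylinder(h = 657, r = 45);
translate([89, 779, 0]) cylinder(h = 657, r = 45);
translate([945, 779, 0]) cylinder(h = 657, r = 45);
translate([144, 510, 702]) {
  cube([31, 250, 1485]);
  translate([669, 0, 0]) cube([31, 250, 1485]);
  translate([31, 0, 0]) cube([638, 250, 31]);
  translate([31, 0, 274]) cube([638, 250, 31]);
  translate([31, 0, 548]) cube([638, 250, 31]);
  translate([31, 0, 822]) cube([638, 250, 31]);
  translate([31, 0, 1096]) cube([638, 250, 31]);
  translate([31, 0, 1370]) cube([638, 250, 31]);
}
translate([1034, 0, 0]) {
  cube([40, 109, 2182]);
  translate([966, 0, 0]) cube([40, 109, 2182]);
  translate([0, 0, 2182]) cube([1006, 109, 117]);
}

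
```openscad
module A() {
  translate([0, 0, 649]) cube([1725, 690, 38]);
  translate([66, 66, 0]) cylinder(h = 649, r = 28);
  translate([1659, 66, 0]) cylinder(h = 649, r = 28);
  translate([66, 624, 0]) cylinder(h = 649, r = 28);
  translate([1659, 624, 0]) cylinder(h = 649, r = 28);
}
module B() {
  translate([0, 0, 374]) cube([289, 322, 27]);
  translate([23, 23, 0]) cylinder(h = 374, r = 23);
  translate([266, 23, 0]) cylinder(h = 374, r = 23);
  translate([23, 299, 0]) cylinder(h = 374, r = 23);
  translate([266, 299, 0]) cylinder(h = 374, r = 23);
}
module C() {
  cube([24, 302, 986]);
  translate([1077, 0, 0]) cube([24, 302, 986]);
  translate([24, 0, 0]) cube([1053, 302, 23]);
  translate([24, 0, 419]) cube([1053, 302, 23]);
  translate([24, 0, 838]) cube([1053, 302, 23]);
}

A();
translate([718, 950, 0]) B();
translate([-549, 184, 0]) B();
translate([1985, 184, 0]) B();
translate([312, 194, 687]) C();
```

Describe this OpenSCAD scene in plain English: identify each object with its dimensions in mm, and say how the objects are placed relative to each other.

A is a table with a 1725×690 mm rectangular top, 38 mm thick, top surface at z = 687 mm, supported by four round legs of 56 mm diameter, each leg's bounding box inset 38 mm from the nearest pair of top edges, running from the floor.

B is a four-legged stool. The seat is a 289×322×27 mm slab whose top surface is at z = 401 mm; four round legs, each 46 mm in diameter, run from the floor (z = 0) to the underside of the seat, each leg's axis is inset half a diameter from the nearest pair of seat edges (so the leg's bounding box is flush with the corner).

C is an open bookshelf. Two side panels, each 24 mm thick, 302 mm deep and 986 mm tall, stand 1101 mm apart (outside-to-outside). Between them sit 3 shelves, each 23 mm thick and 302 mm deep, spanning the full gap between the sides. The bottom shelf rests on the floor (its underside at z = 0) and the clear gap between one shelf's top and the next shelf's underside is 396 mm.

Three stools sit around the table at the +y, −x, +x sides. The bookshelf is on top of the table, centred.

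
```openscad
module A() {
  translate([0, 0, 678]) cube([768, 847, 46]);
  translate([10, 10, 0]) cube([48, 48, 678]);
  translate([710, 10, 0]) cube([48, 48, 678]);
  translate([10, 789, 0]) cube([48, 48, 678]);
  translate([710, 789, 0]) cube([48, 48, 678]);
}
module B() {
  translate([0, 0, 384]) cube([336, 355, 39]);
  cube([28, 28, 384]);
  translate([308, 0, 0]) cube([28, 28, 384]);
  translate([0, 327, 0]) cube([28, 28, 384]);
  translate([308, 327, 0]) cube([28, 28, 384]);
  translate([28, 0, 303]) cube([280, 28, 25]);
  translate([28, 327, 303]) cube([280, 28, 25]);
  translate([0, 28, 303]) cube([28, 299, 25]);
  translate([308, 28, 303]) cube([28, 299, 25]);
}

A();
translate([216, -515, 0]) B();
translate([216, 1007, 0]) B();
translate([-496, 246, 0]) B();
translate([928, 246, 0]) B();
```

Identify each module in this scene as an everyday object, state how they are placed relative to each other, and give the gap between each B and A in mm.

A is a table. B is a stool. Four stools sit around the table at the −y, +y, −x, +x sides. The gap between each stool and the table is 160 mm.

Each stool's nearest face is 160 mm from the table's bounding box.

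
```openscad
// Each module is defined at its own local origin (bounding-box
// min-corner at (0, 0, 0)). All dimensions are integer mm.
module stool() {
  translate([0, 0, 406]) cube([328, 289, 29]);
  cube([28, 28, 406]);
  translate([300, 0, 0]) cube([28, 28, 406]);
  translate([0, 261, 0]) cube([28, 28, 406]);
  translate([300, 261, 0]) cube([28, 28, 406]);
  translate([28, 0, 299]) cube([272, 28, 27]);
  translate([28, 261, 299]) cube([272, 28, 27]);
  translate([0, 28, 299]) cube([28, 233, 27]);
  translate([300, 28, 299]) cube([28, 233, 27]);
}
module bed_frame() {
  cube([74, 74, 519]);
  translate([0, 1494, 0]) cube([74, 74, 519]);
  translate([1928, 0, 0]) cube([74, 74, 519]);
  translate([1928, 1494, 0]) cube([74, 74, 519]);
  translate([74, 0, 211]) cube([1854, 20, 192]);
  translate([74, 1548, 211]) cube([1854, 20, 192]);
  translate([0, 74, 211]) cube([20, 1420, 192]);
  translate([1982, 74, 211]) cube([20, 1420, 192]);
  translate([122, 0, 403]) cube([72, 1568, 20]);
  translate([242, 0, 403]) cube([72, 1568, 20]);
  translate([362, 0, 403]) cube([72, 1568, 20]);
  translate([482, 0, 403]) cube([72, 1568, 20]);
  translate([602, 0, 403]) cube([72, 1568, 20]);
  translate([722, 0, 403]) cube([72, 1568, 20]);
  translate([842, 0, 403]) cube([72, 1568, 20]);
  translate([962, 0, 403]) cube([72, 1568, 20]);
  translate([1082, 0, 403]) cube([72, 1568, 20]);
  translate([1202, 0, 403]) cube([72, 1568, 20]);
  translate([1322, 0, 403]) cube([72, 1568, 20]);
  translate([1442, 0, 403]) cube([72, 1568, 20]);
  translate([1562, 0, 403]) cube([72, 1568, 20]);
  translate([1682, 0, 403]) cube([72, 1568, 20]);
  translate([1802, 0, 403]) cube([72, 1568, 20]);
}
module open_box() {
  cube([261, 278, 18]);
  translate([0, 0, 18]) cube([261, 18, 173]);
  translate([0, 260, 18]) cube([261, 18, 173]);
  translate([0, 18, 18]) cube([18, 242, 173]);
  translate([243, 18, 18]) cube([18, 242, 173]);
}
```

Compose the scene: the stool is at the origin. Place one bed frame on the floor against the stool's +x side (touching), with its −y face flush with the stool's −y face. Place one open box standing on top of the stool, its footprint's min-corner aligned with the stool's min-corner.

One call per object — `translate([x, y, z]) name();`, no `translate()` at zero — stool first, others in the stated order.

stool();
translate([328, 0, 0]) bed_frame();
translate([0, 0, 435]) open_box();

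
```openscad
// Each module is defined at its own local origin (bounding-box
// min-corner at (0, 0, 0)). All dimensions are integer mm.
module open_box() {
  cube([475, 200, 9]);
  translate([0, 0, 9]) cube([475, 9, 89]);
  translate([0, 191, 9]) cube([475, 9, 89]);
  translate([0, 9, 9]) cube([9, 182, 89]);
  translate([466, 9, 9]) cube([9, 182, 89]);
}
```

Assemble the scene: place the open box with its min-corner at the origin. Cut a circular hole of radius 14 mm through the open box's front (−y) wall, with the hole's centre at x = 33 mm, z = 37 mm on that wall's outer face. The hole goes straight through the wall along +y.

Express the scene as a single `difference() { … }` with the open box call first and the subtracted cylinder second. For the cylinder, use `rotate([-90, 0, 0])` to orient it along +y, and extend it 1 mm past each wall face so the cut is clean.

difference() {
  open_box();
  translate([33, -1, 37]) rotate([-90, 0, 0]) cylinder(h = 11, r = 14);
}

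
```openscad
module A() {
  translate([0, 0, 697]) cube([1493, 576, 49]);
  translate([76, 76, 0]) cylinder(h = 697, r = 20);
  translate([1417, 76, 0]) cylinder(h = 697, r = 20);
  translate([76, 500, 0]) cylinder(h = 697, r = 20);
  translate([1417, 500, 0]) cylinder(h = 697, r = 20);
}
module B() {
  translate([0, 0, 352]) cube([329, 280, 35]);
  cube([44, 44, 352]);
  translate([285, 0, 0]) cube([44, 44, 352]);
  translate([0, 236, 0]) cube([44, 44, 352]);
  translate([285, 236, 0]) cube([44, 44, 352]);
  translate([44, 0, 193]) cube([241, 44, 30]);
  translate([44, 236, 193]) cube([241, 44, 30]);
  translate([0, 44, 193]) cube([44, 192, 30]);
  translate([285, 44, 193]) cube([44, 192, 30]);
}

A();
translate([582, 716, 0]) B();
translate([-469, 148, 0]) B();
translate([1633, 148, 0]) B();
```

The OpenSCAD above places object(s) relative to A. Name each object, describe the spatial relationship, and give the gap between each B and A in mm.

A is a table. B is a stool. Three stools sit around the table at the +y, −x, +x sides. The gap between each stool and the table is 140 mm.

Each stool's nearest face is 140 mm from the table's bounding box.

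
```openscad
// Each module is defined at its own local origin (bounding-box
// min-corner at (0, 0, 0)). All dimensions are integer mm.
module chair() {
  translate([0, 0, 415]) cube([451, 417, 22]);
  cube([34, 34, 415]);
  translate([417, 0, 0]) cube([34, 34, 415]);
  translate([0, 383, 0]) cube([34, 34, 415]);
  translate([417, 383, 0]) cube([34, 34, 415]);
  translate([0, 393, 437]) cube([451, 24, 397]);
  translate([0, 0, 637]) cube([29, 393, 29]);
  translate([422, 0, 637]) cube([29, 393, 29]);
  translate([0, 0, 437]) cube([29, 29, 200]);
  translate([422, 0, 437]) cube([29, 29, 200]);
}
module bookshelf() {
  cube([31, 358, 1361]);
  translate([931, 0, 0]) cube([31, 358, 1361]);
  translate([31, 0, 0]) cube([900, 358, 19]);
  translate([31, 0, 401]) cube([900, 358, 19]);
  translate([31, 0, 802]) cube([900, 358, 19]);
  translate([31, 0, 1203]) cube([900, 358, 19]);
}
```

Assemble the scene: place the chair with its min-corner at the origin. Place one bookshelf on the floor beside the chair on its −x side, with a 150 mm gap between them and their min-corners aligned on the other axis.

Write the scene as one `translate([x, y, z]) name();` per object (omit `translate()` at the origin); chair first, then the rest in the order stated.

chair();
translate([-1112, 0, 0]) bookshelf();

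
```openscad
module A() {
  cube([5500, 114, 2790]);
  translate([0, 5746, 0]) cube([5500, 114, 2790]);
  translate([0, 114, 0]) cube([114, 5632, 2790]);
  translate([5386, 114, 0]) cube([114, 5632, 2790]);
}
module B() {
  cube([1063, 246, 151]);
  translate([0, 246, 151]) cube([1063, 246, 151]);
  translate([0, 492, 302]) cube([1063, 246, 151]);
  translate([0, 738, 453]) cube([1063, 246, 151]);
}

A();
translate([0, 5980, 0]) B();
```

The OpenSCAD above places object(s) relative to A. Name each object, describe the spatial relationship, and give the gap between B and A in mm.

The staircase's nearest face is 120 mm from the house frame's +y face.

A is a house frame. B is a staircase. The staircase is on the floor beside the house frame on its +y side. The gap between the staircase and the house frame is 120 mm.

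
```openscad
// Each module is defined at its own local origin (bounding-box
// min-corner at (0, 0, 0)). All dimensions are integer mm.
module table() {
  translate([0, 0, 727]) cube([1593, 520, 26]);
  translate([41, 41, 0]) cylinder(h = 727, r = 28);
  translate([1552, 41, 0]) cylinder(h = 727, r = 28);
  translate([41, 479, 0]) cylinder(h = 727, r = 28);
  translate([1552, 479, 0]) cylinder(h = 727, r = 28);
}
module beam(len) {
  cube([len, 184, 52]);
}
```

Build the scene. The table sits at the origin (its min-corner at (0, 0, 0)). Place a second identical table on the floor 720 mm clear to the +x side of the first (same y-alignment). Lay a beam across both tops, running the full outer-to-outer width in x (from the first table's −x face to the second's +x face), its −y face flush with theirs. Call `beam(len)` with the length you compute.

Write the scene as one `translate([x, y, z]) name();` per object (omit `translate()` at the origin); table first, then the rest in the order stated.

table();
translate([2313, 0, 0]) table();
translate([0, 0, 753]) beam(3906);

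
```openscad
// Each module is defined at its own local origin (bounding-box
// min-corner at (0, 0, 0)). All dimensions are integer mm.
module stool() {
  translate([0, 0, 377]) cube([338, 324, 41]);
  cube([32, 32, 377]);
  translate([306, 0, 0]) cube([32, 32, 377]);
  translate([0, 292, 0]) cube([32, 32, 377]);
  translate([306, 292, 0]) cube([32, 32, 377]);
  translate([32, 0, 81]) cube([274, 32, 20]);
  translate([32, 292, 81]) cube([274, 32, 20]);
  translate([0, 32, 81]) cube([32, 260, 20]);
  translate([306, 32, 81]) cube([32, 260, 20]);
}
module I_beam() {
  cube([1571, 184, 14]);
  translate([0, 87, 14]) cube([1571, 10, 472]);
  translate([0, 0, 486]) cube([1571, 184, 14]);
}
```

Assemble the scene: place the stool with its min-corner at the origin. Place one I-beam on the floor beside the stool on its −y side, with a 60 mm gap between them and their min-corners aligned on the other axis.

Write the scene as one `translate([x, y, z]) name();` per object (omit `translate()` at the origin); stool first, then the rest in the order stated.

stool();
translate([0, -244, 0]) I_beam();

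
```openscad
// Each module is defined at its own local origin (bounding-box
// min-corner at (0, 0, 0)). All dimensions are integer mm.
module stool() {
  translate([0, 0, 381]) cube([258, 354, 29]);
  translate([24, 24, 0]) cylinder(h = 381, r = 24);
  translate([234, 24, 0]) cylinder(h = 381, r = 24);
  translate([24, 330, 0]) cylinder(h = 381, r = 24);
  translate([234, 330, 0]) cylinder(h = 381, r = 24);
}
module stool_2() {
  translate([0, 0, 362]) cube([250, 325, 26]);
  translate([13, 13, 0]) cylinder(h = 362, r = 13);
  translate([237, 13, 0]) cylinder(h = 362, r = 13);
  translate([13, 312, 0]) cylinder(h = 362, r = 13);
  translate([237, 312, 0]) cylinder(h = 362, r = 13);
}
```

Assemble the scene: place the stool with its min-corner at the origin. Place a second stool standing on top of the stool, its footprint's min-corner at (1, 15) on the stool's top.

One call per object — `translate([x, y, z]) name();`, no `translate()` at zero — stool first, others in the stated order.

stool();
translate([1, 15, 410]) stool_2();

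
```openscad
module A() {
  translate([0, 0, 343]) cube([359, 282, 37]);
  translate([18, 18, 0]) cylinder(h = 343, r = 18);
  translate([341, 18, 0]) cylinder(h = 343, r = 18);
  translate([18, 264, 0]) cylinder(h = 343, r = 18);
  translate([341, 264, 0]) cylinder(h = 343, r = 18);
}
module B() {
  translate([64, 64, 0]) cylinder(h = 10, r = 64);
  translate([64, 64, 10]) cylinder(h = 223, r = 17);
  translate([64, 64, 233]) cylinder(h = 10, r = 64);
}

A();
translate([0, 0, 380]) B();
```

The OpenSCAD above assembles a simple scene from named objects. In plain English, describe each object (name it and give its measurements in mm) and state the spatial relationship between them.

A is a four-legged stool. The seat is 359×282 mm, 37 mm thick, top at z = 380 mm. It stands on four round legs, each 36 mm in diameter, from z = 0 to the seat underside, each leg's axis is inset half a diameter from the nearest pair of seat edges (so the leg's bounding box is flush with the corner).

B is a spool: two coaxial disc flanges of radius 64 mm and thickness 10 mm, joined by a core cylinder of radius 17 mm and height 223 mm. The lower flange rests on z = 0 and the three cylinders share a vertical axis.

The spool is on top of the stool.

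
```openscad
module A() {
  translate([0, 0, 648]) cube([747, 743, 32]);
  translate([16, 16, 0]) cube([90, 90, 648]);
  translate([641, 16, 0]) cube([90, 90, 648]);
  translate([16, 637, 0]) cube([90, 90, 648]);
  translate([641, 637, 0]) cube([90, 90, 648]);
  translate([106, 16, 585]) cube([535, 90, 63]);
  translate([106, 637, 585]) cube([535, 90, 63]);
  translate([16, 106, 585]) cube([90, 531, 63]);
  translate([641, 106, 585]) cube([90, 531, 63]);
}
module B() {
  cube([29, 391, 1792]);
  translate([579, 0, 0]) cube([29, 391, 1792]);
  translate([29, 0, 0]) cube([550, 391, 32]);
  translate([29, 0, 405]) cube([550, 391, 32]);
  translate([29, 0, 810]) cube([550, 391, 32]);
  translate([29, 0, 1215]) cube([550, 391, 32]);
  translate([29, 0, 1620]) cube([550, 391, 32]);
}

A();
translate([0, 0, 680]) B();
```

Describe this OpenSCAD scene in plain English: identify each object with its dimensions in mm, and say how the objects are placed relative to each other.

A is a rectangular dining table. The top is 747×743×32 mm with its upper surface at z = 680 mm. It stands on four 90×90 mm square legs, each inset 16 mm from the nearest pair of top edges, running from the floor to the underside of the top. Four apron rails, 90 mm thick and 63 mm tall, run between adjacent legs with their top edges flush with the underside of the top and their outer faces flush with the legs' outer faces.

B is a bookshelf 608 mm wide overall, 391 mm deep and 1792 mm tall. The two sides are 29 mm thick vertical panels. 5 horizontal shelves of 32 mm thickness span between the inner faces of the sides; the lowest shelf sits on the floor and shelves are stacked with a clear vertical gap of 373 mm between each pair.

The bookshelf is on top of the table.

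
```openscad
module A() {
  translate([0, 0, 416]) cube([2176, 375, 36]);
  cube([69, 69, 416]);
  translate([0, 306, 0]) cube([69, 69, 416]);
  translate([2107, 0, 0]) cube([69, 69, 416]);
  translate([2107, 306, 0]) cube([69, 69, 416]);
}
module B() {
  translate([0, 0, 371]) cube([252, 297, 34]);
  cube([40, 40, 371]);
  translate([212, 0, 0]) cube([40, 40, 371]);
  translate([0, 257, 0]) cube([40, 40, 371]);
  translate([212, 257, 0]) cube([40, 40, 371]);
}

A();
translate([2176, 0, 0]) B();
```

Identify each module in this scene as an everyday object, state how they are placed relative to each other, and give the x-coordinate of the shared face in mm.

A is a bench. B is a stool. The stool is against the bench's +x side, with their −y faces flush. The x-coordinate of the shared face is 2176 mm.

The bench's +x face and the stool's −x face are both at x = 2176 mm.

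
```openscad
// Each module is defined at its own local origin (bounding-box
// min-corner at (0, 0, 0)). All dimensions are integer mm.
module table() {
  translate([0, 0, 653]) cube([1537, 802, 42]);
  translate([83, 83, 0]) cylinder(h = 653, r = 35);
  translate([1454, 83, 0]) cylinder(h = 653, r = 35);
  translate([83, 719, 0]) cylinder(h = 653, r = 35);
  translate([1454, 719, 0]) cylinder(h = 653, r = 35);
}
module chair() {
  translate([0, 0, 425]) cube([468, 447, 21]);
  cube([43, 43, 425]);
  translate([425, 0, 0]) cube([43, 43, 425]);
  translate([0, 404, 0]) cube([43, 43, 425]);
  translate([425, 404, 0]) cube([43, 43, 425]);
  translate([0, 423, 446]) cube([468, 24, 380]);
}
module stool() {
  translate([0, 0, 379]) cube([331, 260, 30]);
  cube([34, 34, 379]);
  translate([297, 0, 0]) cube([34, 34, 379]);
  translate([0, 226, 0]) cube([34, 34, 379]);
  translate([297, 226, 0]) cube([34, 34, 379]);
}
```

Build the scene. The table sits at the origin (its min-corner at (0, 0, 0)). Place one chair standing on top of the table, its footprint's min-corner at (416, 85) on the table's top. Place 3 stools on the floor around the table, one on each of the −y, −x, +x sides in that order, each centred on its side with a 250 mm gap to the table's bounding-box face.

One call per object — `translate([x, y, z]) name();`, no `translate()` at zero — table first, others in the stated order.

table();
translate([416, 85, 695]) chair();
translate([603, -510, 0]) stool();
translate([-581, 271, 0]) stool();
translate([1787, 271, 0]) stool();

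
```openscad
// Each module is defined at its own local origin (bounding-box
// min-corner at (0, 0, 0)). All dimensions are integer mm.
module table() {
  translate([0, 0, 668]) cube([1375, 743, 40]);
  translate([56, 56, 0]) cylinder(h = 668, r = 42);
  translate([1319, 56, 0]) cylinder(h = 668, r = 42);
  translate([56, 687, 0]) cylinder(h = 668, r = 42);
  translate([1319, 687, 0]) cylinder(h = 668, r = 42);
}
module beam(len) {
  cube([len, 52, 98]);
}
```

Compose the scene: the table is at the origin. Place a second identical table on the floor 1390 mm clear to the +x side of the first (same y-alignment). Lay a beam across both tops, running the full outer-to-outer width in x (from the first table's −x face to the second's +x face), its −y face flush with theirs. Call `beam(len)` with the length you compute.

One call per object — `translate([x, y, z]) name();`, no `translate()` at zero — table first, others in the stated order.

table();
translate([2765, 0, 0]) table();
translate([0, 0, 708]) beam(4140);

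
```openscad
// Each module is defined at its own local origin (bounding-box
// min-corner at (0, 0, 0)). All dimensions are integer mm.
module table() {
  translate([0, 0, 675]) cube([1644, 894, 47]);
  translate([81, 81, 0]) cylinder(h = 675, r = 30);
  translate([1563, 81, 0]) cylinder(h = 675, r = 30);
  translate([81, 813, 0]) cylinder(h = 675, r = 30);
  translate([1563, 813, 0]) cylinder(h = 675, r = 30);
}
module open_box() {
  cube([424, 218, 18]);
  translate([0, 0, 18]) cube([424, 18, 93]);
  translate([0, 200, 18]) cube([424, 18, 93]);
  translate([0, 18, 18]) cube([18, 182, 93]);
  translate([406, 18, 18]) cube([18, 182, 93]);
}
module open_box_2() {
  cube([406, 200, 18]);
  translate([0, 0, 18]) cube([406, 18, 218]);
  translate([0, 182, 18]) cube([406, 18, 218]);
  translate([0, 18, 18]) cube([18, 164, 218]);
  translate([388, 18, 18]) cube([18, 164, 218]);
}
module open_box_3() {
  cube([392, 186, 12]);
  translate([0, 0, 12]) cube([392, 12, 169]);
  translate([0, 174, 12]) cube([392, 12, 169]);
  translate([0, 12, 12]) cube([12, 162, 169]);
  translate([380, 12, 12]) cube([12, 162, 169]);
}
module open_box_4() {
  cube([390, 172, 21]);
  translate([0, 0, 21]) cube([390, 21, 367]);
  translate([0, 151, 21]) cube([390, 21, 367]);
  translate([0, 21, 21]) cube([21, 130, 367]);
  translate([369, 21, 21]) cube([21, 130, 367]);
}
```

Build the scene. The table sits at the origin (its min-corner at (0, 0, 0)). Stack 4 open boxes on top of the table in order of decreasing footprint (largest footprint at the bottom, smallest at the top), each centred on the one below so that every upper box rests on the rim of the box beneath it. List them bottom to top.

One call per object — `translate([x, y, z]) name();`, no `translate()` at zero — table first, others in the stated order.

table();
translate([610, 338, 722]) open_box();
translate([619, 347, 833]) open_box_2();
translate([626, 354, 1069]) open_box_3();
translate([627, 361, 1250]) open_box_4();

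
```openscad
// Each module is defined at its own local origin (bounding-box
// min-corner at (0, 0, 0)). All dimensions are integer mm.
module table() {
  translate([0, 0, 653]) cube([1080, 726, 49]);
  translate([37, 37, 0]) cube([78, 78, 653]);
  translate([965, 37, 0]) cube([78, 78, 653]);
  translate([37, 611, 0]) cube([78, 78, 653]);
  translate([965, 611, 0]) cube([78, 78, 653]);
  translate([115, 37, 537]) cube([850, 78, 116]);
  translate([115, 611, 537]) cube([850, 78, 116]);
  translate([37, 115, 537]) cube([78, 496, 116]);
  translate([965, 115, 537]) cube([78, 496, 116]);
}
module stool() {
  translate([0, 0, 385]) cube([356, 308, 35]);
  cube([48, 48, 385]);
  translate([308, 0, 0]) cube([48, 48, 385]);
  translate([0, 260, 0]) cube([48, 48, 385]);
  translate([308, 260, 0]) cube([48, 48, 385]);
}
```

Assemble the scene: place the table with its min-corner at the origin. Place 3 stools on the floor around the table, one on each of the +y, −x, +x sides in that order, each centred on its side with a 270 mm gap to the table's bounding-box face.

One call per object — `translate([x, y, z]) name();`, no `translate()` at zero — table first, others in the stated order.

table();
translate([362, 996, 0]) stool();
translate([-626, 209, 0]) stool();
translate([1350, 209, 0]) stool();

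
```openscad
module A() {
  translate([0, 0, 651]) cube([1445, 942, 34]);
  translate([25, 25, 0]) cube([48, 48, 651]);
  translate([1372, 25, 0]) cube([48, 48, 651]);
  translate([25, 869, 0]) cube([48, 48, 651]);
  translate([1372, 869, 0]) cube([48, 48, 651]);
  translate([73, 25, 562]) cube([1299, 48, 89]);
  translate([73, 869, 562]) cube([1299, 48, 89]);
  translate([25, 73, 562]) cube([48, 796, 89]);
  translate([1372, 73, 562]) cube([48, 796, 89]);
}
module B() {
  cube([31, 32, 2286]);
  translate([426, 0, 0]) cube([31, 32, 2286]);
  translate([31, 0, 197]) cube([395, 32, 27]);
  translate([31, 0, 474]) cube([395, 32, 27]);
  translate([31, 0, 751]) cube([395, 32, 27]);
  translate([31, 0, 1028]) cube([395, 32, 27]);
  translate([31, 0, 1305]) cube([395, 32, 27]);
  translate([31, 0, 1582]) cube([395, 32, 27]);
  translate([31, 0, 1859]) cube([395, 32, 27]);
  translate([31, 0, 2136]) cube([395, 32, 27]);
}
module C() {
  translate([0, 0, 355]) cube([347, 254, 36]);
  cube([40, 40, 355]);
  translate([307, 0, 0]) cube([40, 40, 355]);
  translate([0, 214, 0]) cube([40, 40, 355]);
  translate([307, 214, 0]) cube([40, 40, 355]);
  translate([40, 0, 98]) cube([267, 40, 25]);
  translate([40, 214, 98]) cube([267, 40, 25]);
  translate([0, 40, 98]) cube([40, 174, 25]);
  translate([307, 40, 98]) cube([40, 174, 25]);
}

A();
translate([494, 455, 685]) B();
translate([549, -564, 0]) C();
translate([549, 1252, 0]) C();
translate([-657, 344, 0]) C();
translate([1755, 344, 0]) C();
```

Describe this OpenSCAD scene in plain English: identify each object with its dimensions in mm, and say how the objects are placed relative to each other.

A is a table with a 1445×942 mm rectangular top, 34 mm thick, top surface at z = 685 mm, supported by four 48×48 mm square legs, each inset 25 mm from the nearest pair of top edges, running from the floor. Four apron rails, 48 mm thick and 89 mm tall, run between adjacent legs with their top edges flush with the underside of the top and their outer faces flush with the legs' outer faces.

B is a wooden ladder with two side rails of 31×32 mm section and 2286 mm height, set 457 mm apart overall. Between them run 8 rectangular rungs (32 mm deep, 27 mm thick), front faces flush with the rails' −y face. The bottom of the first rung is 197 mm above the floor and each subsequent rung is 277 mm higher than the one below.

C is a simple wooden stool: a rectangular seat 347 mm (x) by 254 mm (y), 36 mm thick, top face at z = 391 mm, on four square legs, each 40×40 mm in cross-section. The legs rest on z = 0, each flush with a corner of the seat. Four stretchers, 40 mm wide and 25 mm tall, connect adjacent legs with their undersides at z = 98 mm, each running between the inner faces of the legs it joins and aligned with the legs' outer faces on the other axis.

The ladder is on top of the table, centred. Four stools sit around the table at the −y, +y, −x, +x sides.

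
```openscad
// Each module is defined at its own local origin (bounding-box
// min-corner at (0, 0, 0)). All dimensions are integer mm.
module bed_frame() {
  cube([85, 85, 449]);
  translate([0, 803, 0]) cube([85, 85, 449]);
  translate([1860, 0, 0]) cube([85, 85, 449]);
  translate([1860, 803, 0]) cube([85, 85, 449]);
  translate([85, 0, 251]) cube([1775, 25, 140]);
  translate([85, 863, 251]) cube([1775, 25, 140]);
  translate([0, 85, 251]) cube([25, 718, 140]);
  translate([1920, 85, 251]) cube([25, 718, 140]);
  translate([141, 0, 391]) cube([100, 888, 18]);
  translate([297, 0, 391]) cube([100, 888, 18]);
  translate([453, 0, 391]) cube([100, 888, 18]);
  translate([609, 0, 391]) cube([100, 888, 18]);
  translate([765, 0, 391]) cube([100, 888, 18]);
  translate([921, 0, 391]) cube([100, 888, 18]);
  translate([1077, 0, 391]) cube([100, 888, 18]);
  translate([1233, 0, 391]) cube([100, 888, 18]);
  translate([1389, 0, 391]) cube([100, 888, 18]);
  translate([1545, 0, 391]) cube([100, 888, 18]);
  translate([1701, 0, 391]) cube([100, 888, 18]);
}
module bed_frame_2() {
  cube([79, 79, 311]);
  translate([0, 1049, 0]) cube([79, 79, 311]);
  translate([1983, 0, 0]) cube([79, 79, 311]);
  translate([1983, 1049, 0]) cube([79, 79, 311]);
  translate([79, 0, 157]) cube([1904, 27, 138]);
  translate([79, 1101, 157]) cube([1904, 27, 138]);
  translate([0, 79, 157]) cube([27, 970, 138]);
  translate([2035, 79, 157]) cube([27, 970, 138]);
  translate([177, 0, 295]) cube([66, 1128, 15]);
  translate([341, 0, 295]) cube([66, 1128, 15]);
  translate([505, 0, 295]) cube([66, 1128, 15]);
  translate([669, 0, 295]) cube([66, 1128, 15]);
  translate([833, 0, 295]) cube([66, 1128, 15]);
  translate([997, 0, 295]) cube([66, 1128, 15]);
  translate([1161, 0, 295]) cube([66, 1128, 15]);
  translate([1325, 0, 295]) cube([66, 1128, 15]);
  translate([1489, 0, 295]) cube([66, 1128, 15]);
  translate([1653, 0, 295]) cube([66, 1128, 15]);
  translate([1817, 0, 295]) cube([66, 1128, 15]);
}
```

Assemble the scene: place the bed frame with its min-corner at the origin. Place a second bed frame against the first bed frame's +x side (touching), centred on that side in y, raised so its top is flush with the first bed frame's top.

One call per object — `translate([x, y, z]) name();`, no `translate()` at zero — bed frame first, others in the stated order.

bed_frame();
translate([1945, -120, 138]) bed_frame_2();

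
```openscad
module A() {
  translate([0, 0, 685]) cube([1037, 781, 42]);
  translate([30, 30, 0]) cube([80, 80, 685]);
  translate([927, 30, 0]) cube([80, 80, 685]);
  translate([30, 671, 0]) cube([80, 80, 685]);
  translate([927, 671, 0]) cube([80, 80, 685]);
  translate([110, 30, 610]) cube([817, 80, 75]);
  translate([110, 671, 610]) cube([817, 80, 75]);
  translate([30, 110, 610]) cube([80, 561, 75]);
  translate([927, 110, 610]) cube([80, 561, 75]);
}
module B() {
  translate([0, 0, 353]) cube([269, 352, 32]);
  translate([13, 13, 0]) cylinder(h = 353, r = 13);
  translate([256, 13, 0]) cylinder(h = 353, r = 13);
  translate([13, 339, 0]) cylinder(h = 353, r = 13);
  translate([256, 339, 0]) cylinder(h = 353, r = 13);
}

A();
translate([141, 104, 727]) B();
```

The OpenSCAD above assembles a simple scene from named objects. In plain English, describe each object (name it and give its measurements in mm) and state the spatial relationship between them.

A is a table: top 1037 mm (x) × 781 mm (y), 42 mm thick, upper face at z = 727 mm, on four 80×80 mm square legs, each inset 30 mm from the nearest pair of top edges, running from z = 0 to the bottom of the top. Four apron rails, 80 mm thick and 75 mm tall, run between adjacent legs with their top edges flush with the underside of the top and their outer faces flush with the legs' outer faces.

B is a four-legged stool. The seat is a 269×352×32 mm slab whose top surface is at z = 385 mm; four round legs, each 26 mm in diameter, run from the floor (z = 0) to the underside of the seat, each leg's axis is inset half a diameter from the nearest pair of seat edges (so the leg's bounding box is flush with the corner).

The stool is on top of the table.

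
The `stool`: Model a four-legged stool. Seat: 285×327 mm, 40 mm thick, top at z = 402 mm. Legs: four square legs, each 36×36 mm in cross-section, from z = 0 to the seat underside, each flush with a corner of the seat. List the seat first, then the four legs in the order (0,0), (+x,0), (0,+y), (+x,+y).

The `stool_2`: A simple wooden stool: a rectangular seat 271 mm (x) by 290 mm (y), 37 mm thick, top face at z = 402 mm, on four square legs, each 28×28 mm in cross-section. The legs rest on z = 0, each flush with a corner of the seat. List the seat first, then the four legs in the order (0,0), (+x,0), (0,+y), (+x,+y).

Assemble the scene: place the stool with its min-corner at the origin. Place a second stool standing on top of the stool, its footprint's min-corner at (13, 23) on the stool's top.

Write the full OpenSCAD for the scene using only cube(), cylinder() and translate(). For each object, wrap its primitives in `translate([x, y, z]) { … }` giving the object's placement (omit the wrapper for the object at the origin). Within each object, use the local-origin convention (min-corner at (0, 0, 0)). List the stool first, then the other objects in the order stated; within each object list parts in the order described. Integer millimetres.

translate([0, 0, 362]) cube([285, 327, 40]);
cube([36, 36, 362]);
translate([249, 0, 0]) cube([36, 36, 362]);
translate([0, 291, 0]) cube([36, 36, 362]);
translate([249, 291, 0]) cube([36, 36, 362]);
translate([13, 23, 402]) {
  translate([0, 0, 365]) cube([271, 290, 37]);
  cube([28, 28, 365]);
  translate([243, 0, 0]) cube([28, 28, 365]);
  translate([0, 262, 0]) cube([28, 28, 365]);
  translate([243, 262, 0]) cube([28, 28, 365]);
}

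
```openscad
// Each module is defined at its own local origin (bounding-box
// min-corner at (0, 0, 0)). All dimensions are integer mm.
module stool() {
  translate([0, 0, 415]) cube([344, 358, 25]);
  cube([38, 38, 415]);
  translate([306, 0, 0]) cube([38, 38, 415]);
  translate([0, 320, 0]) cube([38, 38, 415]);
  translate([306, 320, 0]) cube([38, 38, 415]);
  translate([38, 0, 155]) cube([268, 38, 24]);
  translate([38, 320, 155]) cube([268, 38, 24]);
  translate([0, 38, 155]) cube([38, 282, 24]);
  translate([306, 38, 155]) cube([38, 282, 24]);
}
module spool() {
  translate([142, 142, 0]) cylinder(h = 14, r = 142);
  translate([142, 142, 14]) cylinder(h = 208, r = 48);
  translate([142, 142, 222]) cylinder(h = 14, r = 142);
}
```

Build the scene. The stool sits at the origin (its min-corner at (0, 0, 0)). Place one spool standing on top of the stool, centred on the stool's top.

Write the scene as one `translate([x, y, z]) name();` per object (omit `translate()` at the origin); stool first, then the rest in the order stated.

stool();
translate([30, 37, 440]) spool();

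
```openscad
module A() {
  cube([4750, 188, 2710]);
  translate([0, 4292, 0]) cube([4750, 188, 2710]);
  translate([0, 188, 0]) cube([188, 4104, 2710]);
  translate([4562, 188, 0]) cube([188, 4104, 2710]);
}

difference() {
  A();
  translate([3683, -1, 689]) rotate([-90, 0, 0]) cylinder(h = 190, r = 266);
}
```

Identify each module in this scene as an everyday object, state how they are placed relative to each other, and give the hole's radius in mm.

A is a house frame. The house frame has a circular hole through its front wall. The hole's radius is 266 mm.

The subtracted cylinder has r = 266 mm.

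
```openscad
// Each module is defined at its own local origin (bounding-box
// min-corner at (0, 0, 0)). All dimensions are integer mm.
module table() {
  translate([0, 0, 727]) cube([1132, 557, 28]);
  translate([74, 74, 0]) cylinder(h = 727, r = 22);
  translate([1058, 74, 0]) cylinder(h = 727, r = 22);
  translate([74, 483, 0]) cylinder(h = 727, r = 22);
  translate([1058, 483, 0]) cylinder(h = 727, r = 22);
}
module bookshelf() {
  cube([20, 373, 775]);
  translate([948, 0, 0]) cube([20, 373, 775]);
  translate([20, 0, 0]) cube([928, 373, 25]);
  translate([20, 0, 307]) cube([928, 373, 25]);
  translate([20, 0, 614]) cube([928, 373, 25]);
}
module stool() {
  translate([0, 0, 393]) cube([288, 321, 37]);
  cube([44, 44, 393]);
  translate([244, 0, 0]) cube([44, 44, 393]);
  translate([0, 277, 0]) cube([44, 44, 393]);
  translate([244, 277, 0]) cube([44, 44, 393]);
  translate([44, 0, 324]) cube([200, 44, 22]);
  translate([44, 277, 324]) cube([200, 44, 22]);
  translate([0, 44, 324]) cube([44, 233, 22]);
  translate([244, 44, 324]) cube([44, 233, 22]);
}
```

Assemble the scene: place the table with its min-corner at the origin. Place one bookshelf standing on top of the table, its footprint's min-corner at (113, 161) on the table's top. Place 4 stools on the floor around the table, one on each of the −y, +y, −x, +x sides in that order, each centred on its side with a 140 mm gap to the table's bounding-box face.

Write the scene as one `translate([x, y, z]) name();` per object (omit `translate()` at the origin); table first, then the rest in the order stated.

table();
translate([113, 161, 755]) bookshelf();
translate([422, -461, 0]) stool();
translate([422, 697, 0]) stool();
translate([-428, 118, 0]) stool();
translate([1272, 118, 0]) stool();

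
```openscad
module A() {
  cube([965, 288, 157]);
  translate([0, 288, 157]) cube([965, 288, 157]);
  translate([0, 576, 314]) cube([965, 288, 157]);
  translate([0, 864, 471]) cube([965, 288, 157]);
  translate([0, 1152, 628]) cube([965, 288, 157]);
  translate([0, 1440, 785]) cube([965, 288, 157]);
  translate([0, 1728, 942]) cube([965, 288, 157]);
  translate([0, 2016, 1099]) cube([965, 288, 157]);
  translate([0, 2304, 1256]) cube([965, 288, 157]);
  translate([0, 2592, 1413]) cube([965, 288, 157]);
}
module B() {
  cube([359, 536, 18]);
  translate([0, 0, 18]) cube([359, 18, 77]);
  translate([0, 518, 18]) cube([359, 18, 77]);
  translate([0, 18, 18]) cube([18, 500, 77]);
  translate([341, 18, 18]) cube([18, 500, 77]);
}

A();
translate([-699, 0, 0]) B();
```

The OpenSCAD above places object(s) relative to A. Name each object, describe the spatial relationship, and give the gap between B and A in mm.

The open box's nearest face is 340 mm from the staircase's −x face.

A is a staircase. B is an open box. The open box is on the floor beside the staircase on its −x side. The gap between the open box and the staircase is 340 mm.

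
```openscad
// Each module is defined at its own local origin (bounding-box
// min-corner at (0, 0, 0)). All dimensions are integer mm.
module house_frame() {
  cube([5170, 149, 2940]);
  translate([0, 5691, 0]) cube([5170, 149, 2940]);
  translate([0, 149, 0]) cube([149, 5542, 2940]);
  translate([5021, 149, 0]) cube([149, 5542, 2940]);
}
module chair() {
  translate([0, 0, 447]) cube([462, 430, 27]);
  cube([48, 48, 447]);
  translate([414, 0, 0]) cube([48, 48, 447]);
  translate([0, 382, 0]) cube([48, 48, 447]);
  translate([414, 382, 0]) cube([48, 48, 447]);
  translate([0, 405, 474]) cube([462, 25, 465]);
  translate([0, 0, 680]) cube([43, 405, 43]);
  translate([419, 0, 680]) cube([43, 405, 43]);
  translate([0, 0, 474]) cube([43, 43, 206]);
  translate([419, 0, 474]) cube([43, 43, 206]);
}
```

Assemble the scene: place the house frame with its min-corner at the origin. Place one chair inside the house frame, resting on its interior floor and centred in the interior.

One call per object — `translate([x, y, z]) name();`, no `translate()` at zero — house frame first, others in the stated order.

house_frame();
translate([2354, 2705, 0]) chair();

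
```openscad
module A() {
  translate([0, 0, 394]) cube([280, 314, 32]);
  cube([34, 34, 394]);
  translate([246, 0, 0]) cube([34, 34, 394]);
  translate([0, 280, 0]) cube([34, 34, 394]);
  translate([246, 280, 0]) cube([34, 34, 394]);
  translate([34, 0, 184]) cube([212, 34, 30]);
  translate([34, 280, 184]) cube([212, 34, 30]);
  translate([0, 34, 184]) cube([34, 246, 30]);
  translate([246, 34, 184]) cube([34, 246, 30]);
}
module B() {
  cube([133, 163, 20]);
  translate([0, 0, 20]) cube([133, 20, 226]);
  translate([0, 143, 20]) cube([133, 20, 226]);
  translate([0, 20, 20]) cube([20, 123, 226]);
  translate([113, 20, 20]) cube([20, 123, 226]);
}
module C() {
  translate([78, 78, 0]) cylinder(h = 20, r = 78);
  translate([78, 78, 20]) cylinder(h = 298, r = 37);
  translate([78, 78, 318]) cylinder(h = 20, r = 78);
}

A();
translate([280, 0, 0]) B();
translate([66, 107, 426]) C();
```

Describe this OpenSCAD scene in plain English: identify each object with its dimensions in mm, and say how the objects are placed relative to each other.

A is a four-legged stool. The seat is a 280×314×32 mm slab whose top surface is at z = 426 mm; four square legs, each 34×34 mm in cross-section, run from the floor (z = 0) to the underside of the seat, each flush with a corner of the seat. Four stretchers, 34 mm wide and 30 mm tall, connect adjacent legs with their undersides at z = 184 mm, each running between the inner faces of the legs it joins and aligned with the legs' outer faces on the other axis.

B is an open-topped rectangular box: outside dimensions 133×163×246 mm, with a uniform wall and base thickness of 20 mm. The base is a full 133×163 slab on the floor; four walls sit on top of the base. The front and back walls (the −y and +y sides) span the full width; the two side walls fit between them.

C is a spool: two coaxial disc flanges of radius 78 mm and thickness 20 mm, joined by a core cylinder of radius 37 mm and height 298 mm. The lower flange rests on z = 0 and the three cylinders share a vertical axis.

The open box is against the stool's +x side, with their −y faces flush. The spool is on top of the stool.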